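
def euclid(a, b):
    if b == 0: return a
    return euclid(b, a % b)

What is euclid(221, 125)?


euclid(221, 125) = euclid(125, 96)
euclid(125, 96) = euclid(96, 29)
euclid(96, 29) = euclid(29, 9)
euclid(29, 9) = euclid(9, 2)
euclid(9, 2) = euclid(2, 1)
euclid(2, 1) = euclid(1, 0)
euclid(1, 0) = 1  (base case)

1


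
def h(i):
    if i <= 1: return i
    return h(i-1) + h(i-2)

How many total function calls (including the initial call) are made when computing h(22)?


Let C(n) = total calls for h(n)
C(0) = 1, C(1) = 1
C(2) = 1 + C(1) + C(0) = 1 + 1 + 1 = 3
C(3) = 1 + C(2) + C(1) = 1 + 3 + 1 = 5
C(4) = 1 + C(3) + C(2) = 1 + 5 + 3 = 9
C(5) = 1 + C(4) + C(3) = 1 + 9 + 5 = 15
C(6) = 1 + C(5) + C(4) = 1 + 15 + 9 = 25
C(7) = 1 + C(6) + C(5) = 1 + 25 + 15 = 41
C(8) = 1 + C(7) + C(6) = 1 + 41 + 25 = 67
C(9) = 1 + C(8) + C(7) = 1 + 67 + 41 = 109
C(10) = 1 + C(9) + C(8) = 1 + 109 + 67 = 177
C(11) = 1 + C(10) + C(9) = 1 + 177 + 109 = 287
C(12) = 1 + C(11) + C(10) = 1 + 287 + 177 = 465
C(13) = 1 + C(12) + C(11) = 1 + 465 + 287 = 753
C(14) = 1 + C(13) + C(12) = 1 + 753 + 465 = 1219
C(15) = 1 + C(14) + C(13) = 1 + 1219 + 753 = 1973
C(16) = 1 + C(15) + C(14) = 1 + 1973 + 1219 = 3193
C(17) = 1 + C(16) + C(15) = 1 + 3193 + 1973 = 5167
C(18) = 1 + C(17) + C(16) = 1 + 5167 + 3193 = 8361
C(19) = 1 + C(18) + C(17) = 1 + 8361 + 5167 = 13529
C(20) = 1 + C(19) + C(18) = 1 + 13529 + 8361 = 21891
C(21) = 1 + C(20) + C(19) = 1 + 21891 + 13529 = 35421
C(22) = 1 + C(21) + C(20) = 1 + 35421 + 21891 = 57313

57313


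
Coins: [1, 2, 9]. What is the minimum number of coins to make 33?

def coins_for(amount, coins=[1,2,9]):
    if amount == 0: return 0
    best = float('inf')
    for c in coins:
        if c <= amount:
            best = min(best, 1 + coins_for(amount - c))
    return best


Building up with DP:
coins_for(0) = 0
coins_for(1) = min(1+coins_for(0)=1+0=1) = 1
coins_for(2) = min(1+coins_for(1)=1+1=2, 1+coins_for(0)=1+0=1) = 1
coins_for(3) = min(1+coins_for(2)=1+1=2, 1+coins_for(1)=1+1=2) = 2
coins_for(4) = min(1+coins_for(3)=1+2=3, 1+coins_for(2)=1+1=2) = 2
coins_for(5) = min(1+coins_for(4)=1+2=3, 1+coins_for(3)=1+2=3) = 3
coins_for(6) = min(1+coins_for(5)=1+3=4, 1+coins_for(4)=1+2=3) = 3
coins_for(7) = min(1+coins_for(6)=1+3=4, 1+coins_for(5)=1+3=4) = 4
coins_for(8) = min(1+coins_for(7)=1+4=5, 1+coins_for(6)=1+3=4) = 4
coins_for(9) = min(1+coins_for(8)=1+4=5, 1+coins_for(7)=1+4=5, 1+coins_for(0)=1+0=1) = 1
coins_for(10) = min(1+coins_for(9)=1+1=2, 1+coins_for(8)=1+4=5, 1+coins_for(1)=1+1=2) = 2
coins_for(11) = min(1+coins_for(10)=1+2=3, 1+coins_for(9)=1+1=2, 1+coins_for(2)=1+1=2) = 2
coins_for(12) = min(1+coins_for(11)=1+2=3, 1+coins_for(10)=1+2=3, 1+coins_for(3)=1+2=3) = 3
coins_for(13) = min(1+coins_for(12)=1+3=4, 1+coins_for(11)=1+2=3, 1+coins_for(4)=1+2=3) = 3
coins_for(14) = min(1+coins_for(13)=1+3=4, 1+coins_for(12)=1+3=4, 1+coins_for(5)=1+3=4) = 4
coins_for(15) = min(1+coins_for(14)=1+4=5, 1+coins_for(13)=1+3=4, 1+coins_for(6)=1+3=4) = 4
coins_for(16) = min(1+coins_for(15)=1+4=5, 1+coins_for(14)=1+4=5, 1+coins_for(7)=1+4=5) = 5
coins_for(17) = min(1+coins_for(16)=1+5=6, 1+coins_for(15)=1+4=5, 1+coins_for(8)=1+4=5) = 5
coins_for(18) = min(1+coins_for(17)=1+5=6, 1+coins_for(16)=1+5=6, 1+coins_for(9)=1+1=2) = 2
coins_for(19) = min(1+coins_for(18)=1+2=3, 1+coins_for(17)=1+5=6, 1+coins_for(10)=1+2=3) = 3
coins_for(20) = min(1+coins_for(19)=1+3=4, 1+coins_for(18)=1+2=3, 1+coins_for(11)=1+2=3) = 3
coins_for(21) = min(1+coins_for(20)=1+3=4, 1+coins_for(19)=1+3=4, 1+coins_for(12)=1+3=4) = 4
coins_for(22) = min(1+coins_for(21)=1+4=5, 1+coins_for(20)=1+3=4, 1+coins_for(13)=1+3=4) = 4
coins_for(23) = min(1+coins_for(22)=1+4=5, 1+coins_for(21)=1+4=5, 1+coins_for(14)=1+4=5) = 5
coins_for(24) = min(1+coins_for(23)=1+5=6, 1+coins_for(22)=1+4=5, 1+coins_for(15)=1+4=5) = 5
coins_for(25) = min(1+coins_for(24)=1+5=6, 1+coins_for(23)=1+5=6, 1+coins_for(16)=1+5=6) = 6
coins_for(26) = min(1+coins_for(25)=1+6=7, 1+coins_for(24)=1+5=6, 1+coins_for(17)=1+5=6) = 6
coins_for(27) = min(1+coins_for(26)=1+6=7, 1+coins_for(25)=1+6=7, 1+coins_for(18)=1+2=3) = 3
coins_for(28) = min(1+coins_for(27)=1+3=4, 1+coins_for(26)=1+6=7, 1+coins_for(19)=1+3=4) = 4
coins_for(29) = min(1+coins_for(28)=1+4=5, 1+coins_for(27)=1+3=4, 1+coins_for(20)=1+3=4) = 4
coins_for(30) = min(1+coins_for(29)=1+4=5, 1+coins_for(28)=1+4=5, 1+coins_for(21)=1+4=5) = 5
coins_for(31) = min(1+coins_for(30)=1+5=6, 1+coins_for(29)=1+4=5, 1+coins_for(22)=1+4=5) = 5
coins_for(32) = min(1+coins_for(31)=1+5=6, 1+coins_for(30)=1+5=6, 1+coins_for(23)=1+5=6) = 6
coins_for(33) = min(1+coins_for(32)=1+6=7, 1+coins_for(31)=1+5=6, 1+coins_for(24)=1+5=6) = 6

6


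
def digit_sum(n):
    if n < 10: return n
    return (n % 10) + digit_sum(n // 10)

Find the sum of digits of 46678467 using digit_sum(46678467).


digit_sum(46678467) = 7 + digit_sum(4667846)
digit_sum(4667846) = 6 + digit_sum(466784)
digit_sum(466784) = 4 + digit_sum(46678)
digit_sum(46678) = 8 + digit_sum(4667)
digit_sum(4667) = 7 + digit_sum(466)
digit_sum(466) = 6 + digit_sum(46)
digit_sum(46) = 6 + digit_sum(4)
digit_sum(4) = 4  (base case)
Total: 7 + 6 + 4 + 8 + 7 + 6 + 6 + 4 = 48

48


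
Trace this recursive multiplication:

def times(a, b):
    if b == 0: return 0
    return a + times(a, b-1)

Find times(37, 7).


times(37, 7) = 37 + times(37, 6)
times(37, 6) = 37 + times(37, 5)
times(37, 5) = 37 + times(37, 4)
times(37, 4) = 37 + times(37, 3)
times(37, 3) = 37 + times(37, 2)
times(37, 2) = 37 + times(37, 1)
times(37, 1) = 37 + times(37, 0)
times(37, 0) = 0  (base case)
Total: 37 + 37 + 37 + 37 + 37 + 37 + 37 + 0 = 259

259


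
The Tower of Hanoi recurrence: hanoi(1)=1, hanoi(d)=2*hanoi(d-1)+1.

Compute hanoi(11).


hanoi(11) = 2 * hanoi(10) + 1
hanoi(10) = 2 * hanoi(9) + 1
hanoi(9) = 2 * hanoi(8) + 1
hanoi(8) = 2 * hanoi(7) + 1
hanoi(7) = 2 * hanoi(6) + 1
hanoi(6) = 2 * hanoi(5) + 1
hanoi(5) = 2 * hanoi(4) + 1
hanoi(4) = 2 * hanoi(3) + 1
hanoi(3) = 2 * hanoi(2) + 1
hanoi(2) = 2 * hanoi(1) + 1
hanoi(1) = 1  (base case)
hanoi(2) = 2 * 1 + 1 = 3
hanoi(3) = 2 * 3 + 1 = 7
hanoi(4) = 2 * 7 + 1 = 15
hanoi(5) = 2 * 15 + 1 = 31
hanoi(6) = 2 * 31 + 1 = 63
hanoi(7) = 2 * 63 + 1 = 127
hanoi(8) = 2 * 127 + 1 = 255
hanoi(9) = 2 * 255 + 1 = 511
hanoi(10) = 2 * 511 + 1 = 1023
hanoi(11) = 2 * 1023 + 1 = 2047

2047


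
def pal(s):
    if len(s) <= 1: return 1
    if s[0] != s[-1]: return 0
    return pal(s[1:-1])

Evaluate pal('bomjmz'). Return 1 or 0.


pal('bomjmz'): s[0]='b' != s[-1]='z' -> return 0
Result: 0 (not a palindrome)

0


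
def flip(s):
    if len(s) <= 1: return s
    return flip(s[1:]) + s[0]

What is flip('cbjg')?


flip('cbjg') = flip('bjg') + 'c'
flip('bjg') = flip('jg') + 'b'
flip('jg') = flip('g') + 'j'
flip('g') = 'g'  (base case)
Concatenating: 'g' + 'j' + 'b' + 'c' = 'gjbc'

gjbc


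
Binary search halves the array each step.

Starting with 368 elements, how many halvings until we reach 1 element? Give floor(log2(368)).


368 / 2 = 184
184 / 2 = 92
92 / 2 = 46
46 / 2 = 23
23 / 2 = 11
11 / 2 = 5
5 / 2 = 2
2 / 2 = 1
Reached 1 after 8 halvings

8


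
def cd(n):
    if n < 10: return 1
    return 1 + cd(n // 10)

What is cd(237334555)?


cd(237334555) = 1 + cd(23733455)
cd(23733455) = 1 + cd(2373345)
cd(2373345) = 1 + cd(237334)
cd(237334) = 1 + cd(23733)
cd(23733) = 1 + cd(2373)
cd(2373) = 1 + cd(237)
cd(237) = 1 + cd(23)
cd(23) = 1 + cd(2)
cd(2) = 1  (base case: 2 < 10)
Unwinding: 1 + 1 + 1 + 1 + 1 + 1 + 1 + 1 + 1 = 9

9


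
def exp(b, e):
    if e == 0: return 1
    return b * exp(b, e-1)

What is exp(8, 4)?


exp(8, 4)
= 8 * exp(8, 3)
= 8 * 8 * exp(8, 2)
= 8 * 8 * 8 * exp(8, 1)
= 8 * 8 * 8 * 8 * exp(8, 0)
= 8 * 8 * 8 * 8 * 1
= 4096

4096


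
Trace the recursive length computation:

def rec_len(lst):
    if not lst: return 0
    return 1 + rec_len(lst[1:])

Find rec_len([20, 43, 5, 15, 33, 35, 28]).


rec_len([20, 43, 5, 15, 33, 35, 28]) = 1 + rec_len([43, 5, 15, 33, 35, 28])
rec_len([43, 5, 15, 33, 35, 28]) = 1 + rec_len([5, 15, 33, 35, 28])
rec_len([5, 15, 33, 35, 28]) = 1 + rec_len([15, 33, 35, 28])
rec_len([15, 33, 35, 28]) = 1 + rec_len([33, 35, 28])
rec_len([33, 35, 28]) = 1 + rec_len([35, 28])
rec_len([35, 28]) = 1 + rec_len([28])
rec_len([28]) = 1 + rec_len([])
rec_len([]) = 0  (base case)
Unwinding: 1 + 1 + 1 + 1 + 1 + 1 + 1 + 0 = 7

7


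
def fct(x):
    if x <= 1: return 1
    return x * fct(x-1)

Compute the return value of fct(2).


fct(2)
= 2 * fct(1)
= 2 * 1
= 2

2


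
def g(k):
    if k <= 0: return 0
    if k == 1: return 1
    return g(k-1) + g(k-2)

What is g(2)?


Computing g(2) bottom-up:
g(0) = 0
g(1) = 1
g(2) = g(1) + g(0) = 1 + 0 = 1

1


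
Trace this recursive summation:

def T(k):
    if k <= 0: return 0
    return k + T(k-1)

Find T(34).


T(34)
= 34 + 33 + 32 + 31 + 30 + 29 + 28 + 27 + 26 + 25 + 24 + 23 + 22 + 21 + 20 + 19 + 18 + 17 + 16 + 15 + 14 + 13 + 12 + 11 + 10 + 9 + 8 + 7 + 6 + 5 + 4 + 3 + 2 + 1 + T(0)
= 34 + 33 + 32 + 31 + 30 + 29 + 28 + 27 + 26 + 25 + 24 + 23 + 22 + 21 + 20 + 19 + 18 + 17 + 16 + 15 + 14 + 13 + 12 + 11 + 10 + 9 + 8 + 7 + 6 + 5 + 4 + 3 + 2 + 1 + 0
= 595

595


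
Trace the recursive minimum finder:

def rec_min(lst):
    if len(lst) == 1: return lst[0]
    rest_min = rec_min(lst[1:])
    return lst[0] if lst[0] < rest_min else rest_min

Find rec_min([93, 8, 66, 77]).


rec_min([93, 8, 66, 77]): compare 93 with rec_min([8, 66, 77])
rec_min([8, 66, 77]): compare 8 with rec_min([66, 77])
rec_min([66, 77]): compare 66 with rec_min([77])
rec_min([77]) = 77  (base case)
Compare 66 with 77 -> 66
Compare 8 with 66 -> 8
Compare 93 with 8 -> 8

8


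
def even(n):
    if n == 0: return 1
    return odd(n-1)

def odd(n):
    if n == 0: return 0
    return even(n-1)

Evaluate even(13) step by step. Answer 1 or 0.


even(13) = odd(12)
odd(12) = even(11)
even(11) = odd(10)
odd(10) = even(9)
even(9) = odd(8)
odd(8) = even(7)
even(7) = odd(6)
odd(6) = even(5)
even(5) = odd(4)
odd(4) = even(3)
even(3) = odd(2)
odd(2) = even(1)
even(1) = odd(0)
odd(0) = 0  (base case)
Result: 0

0


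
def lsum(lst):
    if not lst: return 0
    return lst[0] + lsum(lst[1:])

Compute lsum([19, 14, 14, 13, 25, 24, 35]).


lsum([19, 14, 14, 13, 25, 24, 35]) = 19 + lsum([14, 14, 13, 25, 24, 35])
lsum([14, 14, 13, 25, 24, 35]) = 14 + lsum([14, 13, 25, 24, 35])
lsum([14, 13, 25, 24, 35]) = 14 + lsum([13, 25, 24, 35])
lsum([13, 25, 24, 35]) = 13 + lsum([25, 24, 35])
lsum([25, 24, 35]) = 25 + lsum([24, 35])
lsum([24, 35]) = 24 + lsum([35])
lsum([35]) = 35 + lsum([])
lsum([]) = 0  (base case)
Total: 19 + 14 + 14 + 13 + 25 + 24 + 35 + 0 = 144

144


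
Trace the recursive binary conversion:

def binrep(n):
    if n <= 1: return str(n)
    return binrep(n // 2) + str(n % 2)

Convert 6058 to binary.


binrep(6058) = binrep(3029) + '0'
binrep(3029) = binrep(1514) + '1'
binrep(1514) = binrep(757) + '0'
binrep(757) = binrep(378) + '1'
binrep(378) = binrep(189) + '0'
binrep(189) = binrep(94) + '1'
binrep(94) = binrep(47) + '0'
binrep(47) = binrep(23) + '1'
binrep(23) = binrep(11) + '1'
binrep(11) = binrep(5) + '1'
binrep(5) = binrep(2) + '1'
binrep(2) = binrep(1) + '0'
binrep(1) = '1'  (base case)
Concatenating: '1' + '0' + '1' + '1' + '1' + '1' + '0' + '1' + '0' + '1' + '0' + '1' + '0' = '1011110101010'

1011110101010


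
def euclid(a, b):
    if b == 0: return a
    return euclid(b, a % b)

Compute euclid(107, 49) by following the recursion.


euclid(107, 49) = euclid(49, 9)
euclid(49, 9) = euclid(9, 4)
euclid(9, 4) = euclid(4, 1)
euclid(4, 1) = euclid(1, 0)
euclid(1, 0) = 1  (base case)

1


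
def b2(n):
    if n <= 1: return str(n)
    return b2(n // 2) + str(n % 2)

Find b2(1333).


b2(1333) = b2(666) + '1'
b2(666) = b2(333) + '0'
b2(333) = b2(166) + '1'
b2(166) = b2(83) + '0'
b2(83) = b2(41) + '1'
b2(41) = b2(20) + '1'
b2(20) = b2(10) + '0'
b2(10) = b2(5) + '0'
b2(5) = b2(2) + '1'
b2(2) = b2(1) + '0'
b2(1) = '1'  (base case)
Concatenating: '1' + '0' + '1' + '0' + '0' + '1' + '1' + '0' + '1' + '0' + '1' = '10100110101'

10100110101


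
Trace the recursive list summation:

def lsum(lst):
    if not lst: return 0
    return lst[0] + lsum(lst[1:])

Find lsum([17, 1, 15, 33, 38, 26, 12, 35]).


lsum([17, 1, 15, 33, 38, 26, 12, 35]) = 17 + lsum([1, 15, 33, 38, 26, 12, 35])
lsum([1, 15, 33, 38, 26, 12, 35]) = 1 + lsum([15, 33, 38, 26, 12, 35])
lsum([15, 33, 38, 26, 12, 35]) = 15 + lsum([33, 38, 26, 12, 35])
lsum([33, 38, 26, 12, 35]) = 33 + lsum([38, 26, 12, 35])
lsum([38, 26, 12, 35]) = 38 + lsum([26, 12, 35])
lsum([26, 12, 35]) = 26 + lsum([12, 35])
lsum([12, 35]) = 12 + lsum([35])
lsum([35]) = 35 + lsum([])
lsum([]) = 0  (base case)
Total: 17 + 1 + 15 + 33 + 38 + 26 + 12 + 35 + 0 = 177

177


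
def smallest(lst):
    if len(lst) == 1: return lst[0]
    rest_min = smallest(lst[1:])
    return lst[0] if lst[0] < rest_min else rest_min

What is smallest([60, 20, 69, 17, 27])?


smallest([60, 20, 69, 17, 27]): compare 60 with smallest([20, 69, 17, 27])
smallest([20, 69, 17, 27]): compare 20 with smallest([69, 17, 27])
smallest([69, 17, 27]): compare 69 with smallest([17, 27])
smallest([17, 27]): compare 17 with smallest([27])
smallest([27]) = 27  (base case)
Compare 17 with 27 -> 17
Compare 69 with 17 -> 17
Compare 20 with 17 -> 17
Compare 60 with 17 -> 17

17


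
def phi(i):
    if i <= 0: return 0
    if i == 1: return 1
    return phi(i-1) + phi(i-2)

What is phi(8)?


Computing phi(8) bottom-up:
phi(0) = 0
phi(1) = 1
phi(2) = phi(1) + phi(0) = 1 + 0 = 1
phi(3) = phi(2) + phi(1) = 1 + 1 = 2
phi(4) = phi(3) + phi(2) = 2 + 1 = 3
phi(5) = phi(4) + phi(3) = 3 + 2 = 5
phi(6) = phi(5) + phi(4) = 5 + 3 = 8
phi(7) = phi(6) + phi(5) = 8 + 5 = 13
phi(8) = phi(7) + phi(6) = 13 + 8 = 21

21


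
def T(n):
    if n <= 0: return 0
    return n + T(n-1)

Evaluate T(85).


T(85)
= 85 + 84 + 83 + 82 + 81 + 80 + 79 + 78 + 77 + 76 + 75 + 74 + 73 + 72 + 71 + 70 + 69 + 68 + 67 + 66 + 65 + 64 + 63 + 62 + 61 + 60 + 59 + 58 + 57 + 56 + 55 + 54 + 53 + 52 + 51 + 50 + 49 + 48 + 47 + 46 + 45 + 44 + 43 + 42 + 41 + 40 + 39 + 38 + 37 + 36 + 35 + 34 + 33 + 32 + 31 + 30 + 29 + 28 + 27 + 26 + 25 + 24 + 23 + 22 + 21 + 20 + 19 + 18 + 17 + 16 + 15 + 14 + 13 + 12 + 11 + 10 + 9 + 8 + 7 + 6 + 5 + 4 + 3 + 2 + 1 + T(0)
= 85 + 84 + 83 + 82 + 81 + 80 + 79 + 78 + 77 + 76 + 75 + 74 + 73 + 72 + 71 + 70 + 69 + 68 + 67 + 66 + 65 + 64 + 63 + 62 + 61 + 60 + 59 + 58 + 57 + 56 + 55 + 54 + 53 + 52 + 51 + 50 + 49 + 48 + 47 + 46 + 45 + 44 + 43 + 42 + 41 + 40 + 39 + 38 + 37 + 36 + 35 + 34 + 33 + 32 + 31 + 30 + 29 + 28 + 27 + 26 + 25 + 24 + 23 + 22 + 21 + 20 + 19 + 18 + 17 + 16 + 15 + 14 + 13 + 12 + 11 + 10 + 9 + 8 + 7 + 6 + 5 + 4 + 3 + 2 + 1 + 0
= 3655

3655


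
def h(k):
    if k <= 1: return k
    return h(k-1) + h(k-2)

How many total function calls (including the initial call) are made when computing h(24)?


Let C(n) = total calls for h(n)
C(0) = 1, C(1) = 1
C(2) = 1 + C(1) + C(0) = 1 + 1 + 1 = 3
C(3) = 1 + C(2) + C(1) = 1 + 3 + 1 = 5
C(4) = 1 + C(3) + C(2) = 1 + 5 + 3 = 9
C(5) = 1 + C(4) + C(3) = 1 + 9 + 5 = 15
C(6) = 1 + C(5) + C(4) = 1 + 15 + 9 = 25
C(7) = 1 + C(6) + C(5) = 1 + 25 + 15 = 41
C(8) = 1 + C(7) + C(6) = 1 + 41 + 25 = 67
C(9) = 1 + C(8) + C(7) = 1 + 67 + 41 = 109
C(10) = 1 + C(9) + C(8) = 1 + 109 + 67 = 177
C(11) = 1 + C(10) + C(9) = 1 + 177 + 109 = 287
C(12) = 1 + C(11) + C(10) = 1 + 287 + 177 = 465
C(13) = 1 + C(12) + C(11) = 1 + 465 + 287 = 753
C(14) = 1 + C(13) + C(12) = 1 + 753 + 465 = 1219
C(15) = 1 + C(14) + C(13) = 1 + 1219 + 753 = 1973
C(16) = 1 + C(15) + C(14) = 1 + 1973 + 1219 = 3193
C(17) = 1 + C(16) + C(15) = 1 + 3193 + 1973 = 5167
C(18) = 1 + C(17) + C(16) = 1 + 5167 + 3193 = 8361
C(19) = 1 + C(18) + C(17) = 1 + 8361 + 5167 = 13529
C(20) = 1 + C(19) + C(18) = 1 + 13529 + 8361 = 21891
C(21) = 1 + C(20) + C(19) = 1 + 21891 + 13529 = 35421
C(22) = 1 + C(21) + C(20) = 1 + 35421 + 21891 = 57313
C(23) = 1 + C(22) + C(21) = 1 + 57313 + 35421 = 92735
C(24) = 1 + C(23) + C(22) = 1 + 92735 + 57313 = 150049

150049


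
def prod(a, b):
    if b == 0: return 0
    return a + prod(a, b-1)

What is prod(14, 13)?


prod(14, 13) = 14 + prod(14, 12)
prod(14, 12) = 14 + prod(14, 11)
prod(14, 11) = 14 + prod(14, 10)
prod(14, 10) = 14 + prod(14, 9)
prod(14, 9) = 14 + prod(14, 8)
prod(14, 8) = 14 + prod(14, 7)
prod(14, 7) = 14 + prod(14, 6)
prod(14, 6) = 14 + prod(14, 5)
prod(14, 5) = 14 + prod(14, 4)
prod(14, 4) = 14 + prod(14, 3)
prod(14, 3) = 14 + prod(14, 2)
prod(14, 2) = 14 + prod(14, 1)
prod(14, 1) = 14 + prod(14, 0)
prod(14, 0) = 0  (base case)
Total: 14 + 14 + 14 + 14 + 14 + 14 + 14 + 14 + 14 + 14 + 14 + 14 + 14 + 0 = 182

182


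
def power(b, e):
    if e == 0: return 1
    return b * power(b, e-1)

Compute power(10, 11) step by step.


power(10, 11)
= 10 * power(10, 10)
= 10 * 10 * power(10, 9)
= 10 * 10 * 10 * power(10, 8)
= 10 * 10 * 10 * 10 * power(10, 7)
= 10 * 10 * 10 * 10 * 10 * power(10, 6)
= 10 * 10 * 10 * 10 * 10 * 10 * power(10, 5)
= 10 * 10 * 10 * 10 * 10 * 10 * 10 * power(10, 4)
= 10 * 10 * 10 * 10 * 10 * 10 * 10 * 10 * power(10, 3)
= 10 * 10 * 10 * 10 * 10 * 10 * 10 * 10 * 10 * power(10, 2)
= 10 * 10 * 10 * 10 * 10 * 10 * 10 * 10 * 10 * 10 * power(10, 1)
= 10 * 10 * 10 * 10 * 10 * 10 * 10 * 10 * 10 * 10 * 10 * power(10, 0)
= 10 * 10 * 10 * 10 * 10 * 10 * 10 * 10 * 10 * 10 * 10 * 1
= 100000000000

100000000000


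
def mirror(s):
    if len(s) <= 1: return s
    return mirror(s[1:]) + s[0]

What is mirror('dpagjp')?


mirror('dpagjp') = mirror('pagjp') + 'd'
mirror('pagjp') = mirror('agjp') + 'p'
mirror('agjp') = mirror('gjp') + 'a'
mirror('gjp') = mirror('jp') + 'g'
mirror('jp') = mirror('p') + 'j'
mirror('p') = 'p'  (base case)
Concatenating: 'p' + 'j' + 'g' + 'a' + 'p' + 'd' = 'pjgapd'

pjgapd


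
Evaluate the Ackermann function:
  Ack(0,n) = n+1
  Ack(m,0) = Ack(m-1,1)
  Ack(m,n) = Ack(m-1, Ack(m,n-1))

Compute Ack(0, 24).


Ack(0, 24) = 25
Result: Ack(0, 24) = 25

25


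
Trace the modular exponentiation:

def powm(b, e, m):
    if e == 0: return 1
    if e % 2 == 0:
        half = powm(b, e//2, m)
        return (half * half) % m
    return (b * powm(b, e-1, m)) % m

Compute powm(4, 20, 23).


powm(4, 20, 23): e is even, compute powm(4, 10, 23)
  powm(4, 10, 23): e is even, compute powm(4, 5, 23)
    powm(4, 5, 23): e is odd, compute powm(4, 4, 23)
      powm(4, 4, 23): e is even, compute powm(4, 2, 23)
        powm(4, 2, 23): e is even, compute powm(4, 1, 23)
          powm(4, 1, 23): e is odd, compute powm(4, 0, 23)
          powm(4, 0, 23) = 1
          (4 * 1) % 23 = 4
        half=4, (4*4) % 23 = 16
      half=16, (16*16) % 23 = 3
    (4 * 3) % 23 = 12
  half=12, (12*12) % 23 = 6
half=6, (6*6) % 23 = 13

13


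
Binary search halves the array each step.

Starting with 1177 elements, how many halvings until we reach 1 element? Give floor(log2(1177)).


1177 / 2 = 588
588 / 2 = 294
294 / 2 = 147
147 / 2 = 73
73 / 2 = 36
36 / 2 = 18
18 / 2 = 9
9 / 2 = 4
4 / 2 = 2
2 / 2 = 1
Reached 1 after 10 halvings

10


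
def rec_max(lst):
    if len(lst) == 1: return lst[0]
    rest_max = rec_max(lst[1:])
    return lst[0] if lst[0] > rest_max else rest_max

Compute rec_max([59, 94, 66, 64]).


rec_max([59, 94, 66, 64]): compare 59 with rec_max([94, 66, 64])
rec_max([94, 66, 64]): compare 94 with rec_max([66, 64])
rec_max([66, 64]): compare 66 with rec_max([64])
rec_max([64]) = 64  (base case)
Compare 66 with 64 -> 66
Compare 94 with 66 -> 94
Compare 59 with 94 -> 94

94


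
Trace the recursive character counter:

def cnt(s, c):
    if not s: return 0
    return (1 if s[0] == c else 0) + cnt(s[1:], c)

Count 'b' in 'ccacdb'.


s[0]='c' != 'b' -> 0
s[0]='c' != 'b' -> 0
s[0]='a' != 'b' -> 0
s[0]='c' != 'b' -> 0
s[0]='d' != 'b' -> 0
s[0]='b' == 'b' -> 1
Sum: 0 + 0 + 0 + 0 + 0 + 1 = 1

1


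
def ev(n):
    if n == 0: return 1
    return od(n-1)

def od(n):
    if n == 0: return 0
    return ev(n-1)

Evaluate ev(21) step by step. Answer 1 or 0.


ev(21) = od(20)
od(20) = ev(19)
ev(19) = od(18)
od(18) = ev(17)
ev(17) = od(16)
od(16) = ev(15)
ev(15) = od(14)
od(14) = ev(13)
ev(13) = od(12)
od(12) = ev(11)
ev(11) = od(10)
od(10) = ev(9)
ev(9) = od(8)
od(8) = ev(7)
ev(7) = od(6)
od(6) = ev(5)
ev(5) = od(4)
od(4) = ev(3)
ev(3) = od(2)
od(2) = ev(1)
ev(1) = od(0)
od(0) = 0  (base case)
Result: 0

0


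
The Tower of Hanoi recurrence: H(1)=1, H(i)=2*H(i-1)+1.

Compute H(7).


H(7) = 2 * H(6) + 1
H(6) = 2 * H(5) + 1
H(5) = 2 * H(4) + 1
H(4) = 2 * H(3) + 1
H(3) = 2 * H(2) + 1
H(2) = 2 * H(1) + 1
H(1) = 1  (base case)
H(2) = 2 * 1 + 1 = 3
H(3) = 2 * 3 + 1 = 7
H(4) = 2 * 7 + 1 = 15
H(5) = 2 * 15 + 1 = 31
H(6) = 2 * 31 + 1 = 63
H(7) = 2 * 63 + 1 = 127

127


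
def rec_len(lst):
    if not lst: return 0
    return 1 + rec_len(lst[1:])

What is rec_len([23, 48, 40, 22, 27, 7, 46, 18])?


rec_len([23, 48, 40, 22, 27, 7, 46, 18]) = 1 + rec_len([48, 40, 22, 27, 7, 46, 18])
rec_len([48, 40, 22, 27, 7, 46, 18]) = 1 + rec_len([40, 22, 27, 7, 46, 18])
rec_len([40, 22, 27, 7, 46, 18]) = 1 + rec_len([22, 27, 7, 46, 18])
rec_len([22, 27, 7, 46, 18]) = 1 + rec_len([27, 7, 46, 18])
rec_len([27, 7, 46, 18]) = 1 + rec_len([7, 46, 18])
rec_len([7, 46, 18]) = 1 + rec_len([46, 18])
rec_len([46, 18]) = 1 + rec_len([18])
rec_len([18]) = 1 + rec_len([])
rec_len([]) = 0  (base case)
Unwinding: 1 + 1 + 1 + 1 + 1 + 1 + 1 + 1 + 0 = 8

8


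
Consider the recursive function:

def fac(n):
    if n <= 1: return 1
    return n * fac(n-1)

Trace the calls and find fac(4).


fac(4)
= 4 * fac(3)
= 4 * 3 * fac(2)
= 4 * 3 * 2 * fac(1)
= 4 * 3 * 2 * 1
= 24

24


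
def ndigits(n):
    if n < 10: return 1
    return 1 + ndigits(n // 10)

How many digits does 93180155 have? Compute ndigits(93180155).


ndigits(93180155) = 1 + ndigits(9318015)
ndigits(9318015) = 1 + ndigits(931801)
ndigits(931801) = 1 + ndigits(93180)
ndigits(93180) = 1 + ndigits(9318)
ndigits(9318) = 1 + ndigits(931)
ndigits(931) = 1 + ndigits(93)
ndigits(93) = 1 + ndigits(9)
ndigits(9) = 1  (base case: 9 < 10)
Unwinding: 1 + 1 + 1 + 1 + 1 + 1 + 1 + 1 = 8

8


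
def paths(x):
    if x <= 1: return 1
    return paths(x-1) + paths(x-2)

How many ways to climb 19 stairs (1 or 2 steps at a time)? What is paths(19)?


Building up from base cases:
paths(0) = 1
paths(1) = 1
paths(2) = paths(1) + paths(0) = 1 + 1 = 2
paths(3) = paths(2) + paths(1) = 2 + 1 = 3
paths(4) = paths(3) + paths(2) = 3 + 2 = 5
paths(5) = paths(4) + paths(3) = 5 + 3 = 8
paths(6) = paths(5) + paths(4) = 8 + 5 = 13
paths(7) = paths(6) + paths(5) = 13 + 8 = 21
paths(8) = paths(7) + paths(6) = 21 + 13 = 34
paths(9) = paths(8) + paths(7) = 34 + 21 = 55
paths(10) = paths(9) + paths(8) = 55 + 34 = 89
paths(11) = paths(10) + paths(9) = 89 + 55 = 144
paths(12) = paths(11) + paths(10) = 144 + 89 = 233
paths(13) = paths(12) + paths(11) = 233 + 144 = 377
paths(14) = paths(13) + paths(12) = 377 + 233 = 610
paths(15) = paths(14) + paths(13) = 610 + 377 = 987
paths(16) = paths(15) + paths(14) = 987 + 610 = 1597
paths(17) = paths(16) + paths(15) = 1597 + 987 = 2584
paths(18) = paths(17) + paths(16) = 2584 + 1597 = 4181
paths(19) = paths(18) + paths(17) = 4181 + 2584 = 6765

6765


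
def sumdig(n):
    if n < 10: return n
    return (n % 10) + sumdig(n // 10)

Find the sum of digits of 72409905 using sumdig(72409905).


sumdig(72409905) = 5 + sumdig(7240990)
sumdig(7240990) = 0 + sumdig(724099)
sumdig(724099) = 9 + sumdig(72409)
sumdig(72409) = 9 + sumdig(7240)
sumdig(7240) = 0 + sumdig(724)
sumdig(724) = 4 + sumdig(72)
sumdig(72) = 2 + sumdig(7)
sumdig(7) = 7  (base case)
Total: 5 + 0 + 9 + 9 + 0 + 4 + 2 + 7 = 36

36


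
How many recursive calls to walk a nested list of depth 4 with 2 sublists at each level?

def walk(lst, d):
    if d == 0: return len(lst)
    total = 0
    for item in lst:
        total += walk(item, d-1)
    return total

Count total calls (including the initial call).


At depth 0 (root): 1 call
At depth 1: each of 1 parents calls walk on 2 children = 2 calls
At depth 2: each of 2 parents calls walk on 2 children = 4 calls
At depth 3: each of 4 parents calls walk on 2 children = 8 calls
At depth 4: each of 8 parents calls walk on 2 children = 16 calls
Total: 1 + 2 + 4 + 8 + 16 = 31

31


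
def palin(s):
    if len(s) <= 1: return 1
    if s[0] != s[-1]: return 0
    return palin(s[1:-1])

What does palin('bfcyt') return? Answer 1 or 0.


palin('bfcyt'): s[0]='b' != s[-1]='t' -> return 0
Result: 0 (not a palindrome)

0


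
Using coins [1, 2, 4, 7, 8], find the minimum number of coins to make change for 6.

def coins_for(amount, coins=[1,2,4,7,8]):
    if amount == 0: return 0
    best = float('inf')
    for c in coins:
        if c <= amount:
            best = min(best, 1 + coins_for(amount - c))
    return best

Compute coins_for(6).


Building up with DP:
coins_for(0) = 0
coins_for(1) = min(1+coins_for(0)=1+0=1) = 1
coins_for(2) = min(1+coins_for(1)=1+1=2, 1+coins_for(0)=1+0=1) = 1
coins_for(3) = min(1+coins_for(2)=1+1=2, 1+coins_for(1)=1+1=2) = 2
coins_for(4) = min(1+coins_for(3)=1+2=3, 1+coins_for(2)=1+1=2, 1+coins_for(0)=1+0=1) = 1
coins_for(5) = min(1+coins_for(4)=1+1=2, 1+coins_for(3)=1+2=3, 1+coins_for(1)=1+1=2) = 2
coins_for(6) = min(1+coins_for(5)=1+2=3, 1+coins_for(4)=1+1=2, 1+coins_for(2)=1+1=2) = 2

2


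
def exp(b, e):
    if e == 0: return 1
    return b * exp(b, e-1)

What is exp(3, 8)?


exp(3, 8)
= 3 * exp(3, 7)
= 3 * 3 * exp(3, 6)
= 3 * 3 * 3 * exp(3, 5)
= 3 * 3 * 3 * 3 * exp(3, 4)
= 3 * 3 * 3 * 3 * 3 * exp(3, 3)
= 3 * 3 * 3 * 3 * 3 * 3 * exp(3, 2)
= 3 * 3 * 3 * 3 * 3 * 3 * 3 * exp(3, 1)
= 3 * 3 * 3 * 3 * 3 * 3 * 3 * 3 * exp(3, 0)
= 3 * 3 * 3 * 3 * 3 * 3 * 3 * 3 * 1
= 6561

6561


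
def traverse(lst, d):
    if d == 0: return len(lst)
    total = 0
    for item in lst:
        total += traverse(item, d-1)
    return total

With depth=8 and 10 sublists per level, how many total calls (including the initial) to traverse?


At depth 0 (root): 1 call
At depth 1: each of 1 parents calls traverse on 10 children = 10 calls
At depth 2: each of 10 parents calls traverse on 10 children = 100 calls
At depth 3: each of 100 parents calls traverse on 10 children = 1000 calls
At depth 4: each of 1000 parents calls traverse on 10 children = 10000 calls
At depth 5: each of 10000 parents calls traverse on 10 children = 100000 calls
At depth 6: each of 100000 parents calls traverse on 10 children = 1000000 calls
At depth 7: each of 1000000 parents calls traverse on 10 children = 10000000 calls
At depth 8: each of 10000000 parents calls traverse on 10 children = 100000000 calls
Total: 1 + 10 + 100 + 1000 + 10000 + 100000 + 1000000 + 10000000 + 100000000 = 111111111

111111111


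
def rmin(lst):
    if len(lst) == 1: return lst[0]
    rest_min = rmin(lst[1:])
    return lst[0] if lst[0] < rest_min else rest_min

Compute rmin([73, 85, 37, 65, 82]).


rmin([73, 85, 37, 65, 82]): compare 73 with rmin([85, 37, 65, 82])
rmin([85, 37, 65, 82]): compare 85 with rmin([37, 65, 82])
rmin([37, 65, 82]): compare 37 with rmin([65, 82])
rmin([65, 82]): compare 65 with rmin([82])
rmin([82]) = 82  (base case)
Compare 65 with 82 -> 65
Compare 37 with 65 -> 37
Compare 85 with 37 -> 37
Compare 73 with 37 -> 37

37


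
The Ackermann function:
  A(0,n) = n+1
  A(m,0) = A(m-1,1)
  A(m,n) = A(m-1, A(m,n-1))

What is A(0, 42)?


A(0, 42) = 43
Result: A(0, 42) = 43

43


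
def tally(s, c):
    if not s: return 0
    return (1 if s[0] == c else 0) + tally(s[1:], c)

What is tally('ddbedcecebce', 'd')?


s[0]='d' == 'd' -> 1
s[0]='d' == 'd' -> 1
s[0]='b' != 'd' -> 0
s[0]='e' != 'd' -> 0
s[0]='d' == 'd' -> 1
s[0]='c' != 'd' -> 0
s[0]='e' != 'd' -> 0
s[0]='c' != 'd' -> 0
s[0]='e' != 'd' -> 0
s[0]='b' != 'd' -> 0
s[0]='c' != 'd' -> 0
s[0]='e' != 'd' -> 0
Sum: 1 + 1 + 0 + 0 + 1 + 0 + 0 + 0 + 0 + 0 + 0 + 0 = 3

3


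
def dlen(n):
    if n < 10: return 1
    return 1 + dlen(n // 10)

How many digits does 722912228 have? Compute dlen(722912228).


dlen(722912228) = 1 + dlen(72291222)
dlen(72291222) = 1 + dlen(7229122)
dlen(7229122) = 1 + dlen(722912)
dlen(722912) = 1 + dlen(72291)
dlen(72291) = 1 + dlen(7229)
dlen(7229) = 1 + dlen(722)
dlen(722) = 1 + dlen(72)
dlen(72) = 1 + dlen(7)
dlen(7) = 1  (base case: 7 < 10)
Unwinding: 1 + 1 + 1 + 1 + 1 + 1 + 1 + 1 + 1 = 9

9


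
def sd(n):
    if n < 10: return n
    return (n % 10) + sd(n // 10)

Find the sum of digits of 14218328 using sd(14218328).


sd(14218328) = 8 + sd(1421832)
sd(1421832) = 2 + sd(142183)
sd(142183) = 3 + sd(14218)
sd(14218) = 8 + sd(1421)
sd(1421) = 1 + sd(142)
sd(142) = 2 + sd(14)
sd(14) = 4 + sd(1)
sd(1) = 1  (base case)
Total: 8 + 2 + 3 + 8 + 1 + 2 + 4 + 1 = 29

29


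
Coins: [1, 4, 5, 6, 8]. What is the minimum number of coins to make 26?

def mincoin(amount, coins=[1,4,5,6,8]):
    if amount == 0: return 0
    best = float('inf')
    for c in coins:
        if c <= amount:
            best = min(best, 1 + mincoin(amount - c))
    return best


Building up with DP:
mincoin(0) = 0
mincoin(1) = min(1+mincoin(0)=1+0=1) = 1
mincoin(2) = min(1+mincoin(1)=1+1=2) = 2
mincoin(3) = min(1+mincoin(2)=1+2=3) = 3
mincoin(4) = min(1+mincoin(3)=1+3=4, 1+mincoin(0)=1+0=1) = 1
mincoin(5) = min(1+mincoin(4)=1+1=2, 1+mincoin(1)=1+1=2, 1+mincoin(0)=1+0=1) = 1
mincoin(6) = min(1+mincoin(5)=1+1=2, 1+mincoin(2)=1+2=3, 1+mincoin(1)=1+1=2, 1+mincoin(0)=1+0=1) = 1
mincoin(7) = min(1+mincoin(6)=1+1=2, 1+mincoin(3)=1+3=4, 1+mincoin(2)=1+2=3, 1+mincoin(1)=1+1=2) = 2
mincoin(8) = min(1+mincoin(7)=1+2=3, 1+mincoin(4)=1+1=2, 1+mincoin(3)=1+3=4, 1+mincoin(2)=1+2=3, 1+mincoin(0)=1+0=1) = 1
mincoin(9) = min(1+mincoin(8)=1+1=2, 1+mincoin(5)=1+1=2, 1+mincoin(4)=1+1=2, 1+mincoin(3)=1+3=4, 1+mincoin(1)=1+1=2) = 2
mincoin(10) = min(1+mincoin(9)=1+2=3, 1+mincoin(6)=1+1=2, 1+mincoin(5)=1+1=2, 1+mincoin(4)=1+1=2, 1+mincoin(2)=1+2=3) = 2
mincoin(11) = min(1+mincoin(10)=1+2=3, 1+mincoin(7)=1+2=3, 1+mincoin(6)=1+1=2, 1+mincoin(5)=1+1=2, 1+mincoin(3)=1+3=4) = 2
mincoin(12) = min(1+mincoin(11)=1+2=3, 1+mincoin(8)=1+1=2, 1+mincoin(7)=1+2=3, 1+mincoin(6)=1+1=2, 1+mincoin(4)=1+1=2) = 2
mincoin(13) = min(1+mincoin(12)=1+2=3, 1+mincoin(9)=1+2=3, 1+mincoin(8)=1+1=2, 1+mincoin(7)=1+2=3, 1+mincoin(5)=1+1=2) = 2
mincoin(14) = min(1+mincoin(13)=1+2=3, 1+mincoin(10)=1+2=3, 1+mincoin(9)=1+2=3, 1+mincoin(8)=1+1=2, 1+mincoin(6)=1+1=2) = 2
mincoin(15) = min(1+mincoin(14)=1+2=3, 1+mincoin(11)=1+2=3, 1+mincoin(10)=1+2=3, 1+mincoin(9)=1+2=3, 1+mincoin(7)=1+2=3) = 3
mincoin(16) = min(1+mincoin(15)=1+3=4, 1+mincoin(12)=1+2=3, 1+mincoin(11)=1+2=3, 1+mincoin(10)=1+2=3, 1+mincoin(8)=1+1=2) = 2
mincoin(17) = min(1+mincoin(16)=1+2=3, 1+mincoin(13)=1+2=3, 1+mincoin(12)=1+2=3, 1+mincoin(11)=1+2=3, 1+mincoin(9)=1+2=3) = 3
mincoin(18) = min(1+mincoin(17)=1+3=4, 1+mincoin(14)=1+2=3, 1+mincoin(13)=1+2=3, 1+mincoin(12)=1+2=3, 1+mincoin(10)=1+2=3) = 3
mincoin(19) = min(1+mincoin(18)=1+3=4, 1+mincoin(15)=1+3=4, 1+mincoin(14)=1+2=3, 1+mincoin(13)=1+2=3, 1+mincoin(11)=1+2=3) = 3
mincoin(20) = min(1+mincoin(19)=1+3=4, 1+mincoin(16)=1+2=3, 1+mincoin(15)=1+3=4, 1+mincoin(14)=1+2=3, 1+mincoin(12)=1+2=3) = 3
mincoin(21) = min(1+mincoin(20)=1+3=4, 1+mincoin(17)=1+3=4, 1+mincoin(16)=1+2=3, 1+mincoin(15)=1+3=4, 1+mincoin(13)=1+2=3) = 3
mincoin(22) = min(1+mincoin(21)=1+3=4, 1+mincoin(18)=1+3=4, 1+mincoin(17)=1+3=4, 1+mincoin(16)=1+2=3, 1+mincoin(14)=1+2=3) = 3
mincoin(23) = min(1+mincoin(22)=1+3=4, 1+mincoin(19)=1+3=4, 1+mincoin(18)=1+3=4, 1+mincoin(17)=1+3=4, 1+mincoin(15)=1+3=4) = 4
mincoin(24) = min(1+mincoin(23)=1+4=5, 1+mincoin(20)=1+3=4, 1+mincoin(19)=1+3=4, 1+mincoin(18)=1+3=4, 1+mincoin(16)=1+2=3) = 3
mincoin(25) = min(1+mincoin(24)=1+3=4, 1+mincoin(21)=1+3=4, 1+mincoin(20)=1+3=4, 1+mincoin(19)=1+3=4, 1+mincoin(17)=1+3=4) = 4
mincoin(26) = min(1+mincoin(25)=1+4=5, 1+mincoin(22)=1+3=4, 1+mincoin(21)=1+3=4, 1+mincoin(20)=1+3=4, 1+mincoin(18)=1+3=4) = 4

4


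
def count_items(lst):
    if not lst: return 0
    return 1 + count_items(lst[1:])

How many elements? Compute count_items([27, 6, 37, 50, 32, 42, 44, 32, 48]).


count_items([27, 6, 37, 50, 32, 42, 44, 32, 48]) = 1 + count_items([6, 37, 50, 32, 42, 44, 32, 48])
count_items([6, 37, 50, 32, 42, 44, 32, 48]) = 1 + count_items([37, 50, 32, 42, 44, 32, 48])
count_items([37, 50, 32, 42, 44, 32, 48]) = 1 + count_items([50, 32, 42, 44, 32, 48])
count_items([50, 32, 42, 44, 32, 48]) = 1 + count_items([32, 42, 44, 32, 48])
count_items([32, 42, 44, 32, 48]) = 1 + count_items([42, 44, 32, 48])
count_items([42, 44, 32, 48]) = 1 + count_items([44, 32, 48])
count_items([44, 32, 48]) = 1 + count_items([32, 48])
count_items([32, 48]) = 1 + count_items([48])
count_items([48]) = 1 + count_items([])
count_items([]) = 0  (base case)
Unwinding: 1 + 1 + 1 + 1 + 1 + 1 + 1 + 1 + 1 + 0 = 9

9


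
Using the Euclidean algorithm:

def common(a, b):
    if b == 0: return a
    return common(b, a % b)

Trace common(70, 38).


common(70, 38) = common(38, 32)
common(38, 32) = common(32, 6)
common(32, 6) = common(6, 2)
common(6, 2) = common(2, 0)
common(2, 0) = 2  (base case)

2


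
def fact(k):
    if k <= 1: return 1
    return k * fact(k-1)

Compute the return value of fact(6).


fact(6)
= 6 * fact(5)
= 6 * 5 * fact(4)
= 6 * 5 * 4 * fact(3)
= 6 * 5 * 4 * 3 * fact(2)
= 6 * 5 * 4 * 3 * 2 * fact(1)
= 6 * 5 * 4 * 3 * 2 * 1
= 720

720


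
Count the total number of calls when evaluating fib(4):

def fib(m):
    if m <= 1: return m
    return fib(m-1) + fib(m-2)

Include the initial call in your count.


Let C(n) = total calls for fib(n)
C(0) = 1, C(1) = 1
C(2) = 1 + C(1) + C(0) = 1 + 1 + 1 = 3
C(3) = 1 + C(2) + C(1) = 1 + 3 + 1 = 5
C(4) = 1 + C(3) + C(2) = 1 + 5 + 3 = 9

9


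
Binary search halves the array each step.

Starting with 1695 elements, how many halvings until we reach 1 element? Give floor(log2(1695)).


1695 / 2 = 847
847 / 2 = 423
423 / 2 = 211
211 / 2 = 105
105 / 2 = 52
52 / 2 = 26
26 / 2 = 13
13 / 2 = 6
6 / 2 = 3
3 / 2 = 1
Reached 1 after 10 halvings

10


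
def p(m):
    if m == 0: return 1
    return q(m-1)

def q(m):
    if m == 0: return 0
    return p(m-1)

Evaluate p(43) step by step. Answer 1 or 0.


p(43) = q(42)
q(42) = p(41)
p(41) = q(40)
q(40) = p(39)
p(39) = q(38)
q(38) = p(37)
p(37) = q(36)
q(36) = p(35)
p(35) = q(34)
q(34) = p(33)
p(33) = q(32)
q(32) = p(31)
p(31) = q(30)
q(30) = p(29)
p(29) = q(28)
q(28) = p(27)
p(27) = q(26)
q(26) = p(25)
p(25) = q(24)
q(24) = p(23)
p(23) = q(22)
q(22) = p(21)
p(21) = q(20)
q(20) = p(19)
p(19) = q(18)
q(18) = p(17)
p(17) = q(16)
q(16) = p(15)
p(15) = q(14)
q(14) = p(13)
p(13) = q(12)
q(12) = p(11)
p(11) = q(10)
q(10) = p(9)
p(9) = q(8)
q(8) = p(7)
p(7) = q(6)
q(6) = p(5)
p(5) = q(4)
q(4) = p(3)
p(3) = q(2)
q(2) = p(1)
p(1) = q(0)
q(0) = 0  (base case)
Result: 0

0


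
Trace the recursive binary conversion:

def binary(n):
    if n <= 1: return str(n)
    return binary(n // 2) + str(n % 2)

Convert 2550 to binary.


binary(2550) = binary(1275) + '0'
binary(1275) = binary(637) + '1'
binary(637) = binary(318) + '1'
binary(318) = binary(159) + '0'
binary(159) = binary(79) + '1'
binary(79) = binary(39) + '1'
binary(39) = binary(19) + '1'
binary(19) = binary(9) + '1'
binary(9) = binary(4) + '1'
binary(4) = binary(2) + '0'
binary(2) = binary(1) + '0'
binary(1) = '1'  (base case)
Concatenating: '1' + '0' + '0' + '1' + '1' + '1' + '1' + '1' + '0' + '1' + '1' + '0' = '100111110110'

100111110110


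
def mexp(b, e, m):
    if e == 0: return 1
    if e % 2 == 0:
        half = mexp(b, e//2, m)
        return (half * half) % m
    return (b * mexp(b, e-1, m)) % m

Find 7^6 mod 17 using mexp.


mexp(7, 6, 17): e is even, compute mexp(7, 3, 17)
  mexp(7, 3, 17): e is odd, compute mexp(7, 2, 17)
    mexp(7, 2, 17): e is even, compute mexp(7, 1, 17)
      mexp(7, 1, 17): e is odd, compute mexp(7, 0, 17)
        mexp(7, 0, 17) = 1
      (7 * 1) % 17 = 7
    half=7, (7*7) % 17 = 15
  (7 * 15) % 17 = 3
half=3, (3*3) % 17 = 9

9


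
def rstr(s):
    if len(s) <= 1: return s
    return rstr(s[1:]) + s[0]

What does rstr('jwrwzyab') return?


rstr('jwrwzyab') = rstr('wrwzyab') + 'j'
rstr('wrwzyab') = rstr('rwzyab') + 'w'
rstr('rwzyab') = rstr('wzyab') + 'r'
rstr('wzyab') = rstr('zyab') + 'w'
rstr('zyab') = rstr('yab') + 'z'
rstr('yab') = rstr('ab') + 'y'
rstr('ab') = rstr('b') + 'a'
rstr('b') = 'b'  (base case)
Concatenating: 'b' + 'a' + 'y' + 'z' + 'w' + 'r' + 'w' + 'j' = 'bayzwrwj'

bayzwrwj


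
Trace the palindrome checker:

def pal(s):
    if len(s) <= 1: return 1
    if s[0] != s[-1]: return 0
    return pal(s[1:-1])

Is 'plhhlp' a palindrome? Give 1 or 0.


pal('plhhlp'): s[0]='p' == s[-1]='p' -> check pal('lhhl')
pal('lhhl'): s[0]='l' == s[-1]='l' -> check pal('hh')
pal('hh'): s[0]='h' == s[-1]='h' -> check pal('')
pal(''): len <= 1 -> return 1  (base case)
Result: 1 (palindrome)

1


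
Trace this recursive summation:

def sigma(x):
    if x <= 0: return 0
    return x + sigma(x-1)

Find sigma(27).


sigma(27)
= 27 + 26 + 25 + 24 + 23 + 22 + 21 + 20 + 19 + 18 + 17 + 16 + 15 + 14 + 13 + 12 + 11 + 10 + 9 + 8 + 7 + 6 + 5 + 4 + 3 + 2 + 1 + sigma(0)
= 27 + 26 + 25 + 24 + 23 + 22 + 21 + 20 + 19 + 18 + 17 + 16 + 15 + 14 + 13 + 12 + 11 + 10 + 9 + 8 + 7 + 6 + 5 + 4 + 3 + 2 + 1 + 0
= 378

378


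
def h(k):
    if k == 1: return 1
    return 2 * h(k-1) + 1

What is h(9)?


h(9) = 2 * h(8) + 1
h(8) = 2 * h(7) + 1
h(7) = 2 * h(6) + 1
h(6) = 2 * h(5) + 1
h(5) = 2 * h(4) + 1
h(4) = 2 * h(3) + 1
h(3) = 2 * h(2) + 1
h(2) = 2 * h(1) + 1
h(1) = 1  (base case)
h(2) = 2 * 1 + 1 = 3
h(3) = 2 * 3 + 1 = 7
h(4) = 2 * 7 + 1 = 15
h(5) = 2 * 15 + 1 = 31
h(6) = 2 * 31 + 1 = 63
h(7) = 2 * 63 + 1 = 127
h(8) = 2 * 127 + 1 = 255
h(9) = 2 * 255 + 1 = 511

511


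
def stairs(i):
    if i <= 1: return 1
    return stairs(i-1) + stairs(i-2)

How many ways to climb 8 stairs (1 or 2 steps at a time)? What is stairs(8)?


Building up from base cases:
stairs(0) = 1
stairs(1) = 1
stairs(2) = stairs(1) + stairs(0) = 1 + 1 = 2
stairs(3) = stairs(2) + stairs(1) = 2 + 1 = 3
stairs(4) = stairs(3) + stairs(2) = 3 + 2 = 5
stairs(5) = stairs(4) + stairs(3) = 5 + 3 = 8
stairs(6) = stairs(5) + stairs(4) = 8 + 5 = 13
stairs(7) = stairs(6) + stairs(5) = 13 + 8 = 21
stairs(8) = stairs(7) + stairs(6) = 21 + 13 = 34

34


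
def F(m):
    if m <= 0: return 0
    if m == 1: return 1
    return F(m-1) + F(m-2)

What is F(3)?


Computing F(3) bottom-up:
F(0) = 0
F(1) = 1
F(2) = F(1) + F(0) = 1 + 0 = 1
F(3) = F(2) + F(1) = 1 + 1 = 2

2


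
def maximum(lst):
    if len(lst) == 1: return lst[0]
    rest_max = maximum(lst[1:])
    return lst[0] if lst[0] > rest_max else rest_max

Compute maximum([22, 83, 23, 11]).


maximum([22, 83, 23, 11]): compare 22 with maximum([83, 23, 11])
maximum([83, 23, 11]): compare 83 with maximum([23, 11])
maximum([23, 11]): compare 23 with maximum([11])
maximum([11]) = 11  (base case)
Compare 23 with 11 -> 23
Compare 83 with 23 -> 83
Compare 22 with 83 -> 83

83


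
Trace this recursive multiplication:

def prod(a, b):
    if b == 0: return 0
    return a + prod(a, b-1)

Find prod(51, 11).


prod(51, 11) = 51 + prod(51, 10)
prod(51, 10) = 51 + prod(51, 9)
prod(51, 9) = 51 + prod(51, 8)
prod(51, 8) = 51 + prod(51, 7)
prod(51, 7) = 51 + prod(51, 6)
prod(51, 6) = 51 + prod(51, 5)
prod(51, 5) = 51 + prod(51, 4)
prod(51, 4) = 51 + prod(51, 3)
prod(51, 3) = 51 + prod(51, 2)
prod(51, 2) = 51 + prod(51, 1)
prod(51, 1) = 51 + prod(51, 0)
prod(51, 0) = 0  (base case)
Total: 51 + 51 + 51 + 51 + 51 + 51 + 51 + 51 + 51 + 51 + 51 + 0 = 561

561


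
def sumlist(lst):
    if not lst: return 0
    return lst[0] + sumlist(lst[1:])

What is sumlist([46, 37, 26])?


sumlist([46, 37, 26]) = 46 + sumlist([37, 26])
sumlist([37, 26]) = 37 + sumlist([26])
sumlist([26]) = 26 + sumlist([])
sumlist([]) = 0  (base case)
Total: 46 + 37 + 26 + 0 = 109

109


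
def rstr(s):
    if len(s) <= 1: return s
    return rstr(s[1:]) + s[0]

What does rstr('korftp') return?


rstr('korftp') = rstr('orftp') + 'k'
rstr('orftp') = rstr('rftp') + 'o'
rstr('rftp') = rstr('ftp') + 'r'
rstr('ftp') = rstr('tp') + 'f'
rstr('tp') = rstr('p') + 't'
rstr('p') = 'p'  (base case)
Concatenating: 'p' + 't' + 'f' + 'r' + 'o' + 'k' = 'ptfrok'

ptfrok


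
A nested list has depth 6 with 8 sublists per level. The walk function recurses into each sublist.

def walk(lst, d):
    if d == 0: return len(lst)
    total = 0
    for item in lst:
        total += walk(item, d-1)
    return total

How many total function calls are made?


At depth 0 (root): 1 call
At depth 1: each of 1 parents calls walk on 8 children = 8 calls
At depth 2: each of 8 parents calls walk on 8 children = 64 calls
At depth 3: each of 64 parents calls walk on 8 children = 512 calls
At depth 4: each of 512 parents calls walk on 8 children = 4096 calls
At depth 5: each of 4096 parents calls walk on 8 children = 32768 calls
At depth 6: each of 32768 parents calls walk on 8 children = 262144 calls
Total: 1 + 8 + 64 + 512 + 4096 + 32768 + 262144 = 299593

299593
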